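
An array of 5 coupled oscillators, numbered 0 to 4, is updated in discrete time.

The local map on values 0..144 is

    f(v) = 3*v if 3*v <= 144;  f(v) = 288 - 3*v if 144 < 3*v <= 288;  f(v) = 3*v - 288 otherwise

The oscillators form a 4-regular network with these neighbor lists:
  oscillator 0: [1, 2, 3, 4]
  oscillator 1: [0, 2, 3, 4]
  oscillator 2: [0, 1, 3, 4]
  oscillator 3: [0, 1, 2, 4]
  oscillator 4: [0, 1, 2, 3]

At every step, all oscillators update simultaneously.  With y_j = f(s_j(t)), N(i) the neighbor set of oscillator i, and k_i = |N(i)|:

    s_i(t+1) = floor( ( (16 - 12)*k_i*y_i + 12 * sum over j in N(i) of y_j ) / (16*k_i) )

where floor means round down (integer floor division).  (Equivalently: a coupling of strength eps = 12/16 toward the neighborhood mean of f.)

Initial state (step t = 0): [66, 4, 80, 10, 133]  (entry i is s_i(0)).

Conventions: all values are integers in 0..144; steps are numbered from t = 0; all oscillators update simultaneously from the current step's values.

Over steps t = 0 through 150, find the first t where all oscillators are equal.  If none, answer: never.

Simulating step by step:
t=0: [66, 4, 80, 10, 133]  (not all equal)
t=1: [60, 55, 57, 56, 61]  (not all equal)
t=2: [114, 115, 114, 114, 114]  (not all equal)
t=3: [54, 54, 54, 54, 54]  (all equal)

Answer: 3
Key observation: Synchronization is absorbing here: once all oscillators are equal they stay equal, and step 3 is the first all-equal step.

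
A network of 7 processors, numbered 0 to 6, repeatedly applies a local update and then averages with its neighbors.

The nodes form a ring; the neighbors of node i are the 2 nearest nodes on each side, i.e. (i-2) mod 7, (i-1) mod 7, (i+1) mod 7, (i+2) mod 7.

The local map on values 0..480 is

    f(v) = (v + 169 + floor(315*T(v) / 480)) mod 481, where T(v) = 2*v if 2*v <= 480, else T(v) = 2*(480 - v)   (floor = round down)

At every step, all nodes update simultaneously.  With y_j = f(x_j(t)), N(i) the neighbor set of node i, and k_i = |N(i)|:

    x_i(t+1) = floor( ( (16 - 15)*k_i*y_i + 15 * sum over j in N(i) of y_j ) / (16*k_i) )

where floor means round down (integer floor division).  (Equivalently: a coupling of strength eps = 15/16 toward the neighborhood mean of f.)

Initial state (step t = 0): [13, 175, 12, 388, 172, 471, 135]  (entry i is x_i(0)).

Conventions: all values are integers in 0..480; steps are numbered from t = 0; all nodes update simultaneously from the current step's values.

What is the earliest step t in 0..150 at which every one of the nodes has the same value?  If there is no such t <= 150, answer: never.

Simulating step by step:
t=0: [13, 175, 12, 388, 172, 471, 135]  (not all equal)
t=1: [119, 144, 146, 139, 137, 123, 127]  (not all equal)
t=2: [252, 221, 113, 118, 222, 243, 244]  (not all equal)
t=3: [275, 329, 280, 278, 329, 278, 221]  (not all equal)
t=4: [219, 222, 223, 223, 222, 219, 221]  (not all equal)
t=5: [198, 199, 199, 199, 199, 198, 197]  (not all equal)
t=6: [145, 146, 147, 147, 146, 145, 146]  (not all equal)
t=7: [24, 25, 25, 25, 25, 24, 24]  (not all equal)
t=8: [224, 225, 225, 225, 225, 224, 224]  (not all equal)
t=9: [206, 207, 207, 207, 207, 206, 206]  (not all equal)
t=10: [164, 165, 165, 165, 165, 164, 164]  (not all equal)
t=11: [67, 68, 68, 68, 68, 67, 67]  (not all equal)
t=12: [324, 324, 325, 325, 324, 324, 324]  (not all equal)
t=13: [216, 216, 216, 216, 216, 216, 216]  (all equal)

Answer: 13
Key observation: Synchronization is absorbing here: once all nodes are equal they stay equal, and step 13 is the first all-equal step.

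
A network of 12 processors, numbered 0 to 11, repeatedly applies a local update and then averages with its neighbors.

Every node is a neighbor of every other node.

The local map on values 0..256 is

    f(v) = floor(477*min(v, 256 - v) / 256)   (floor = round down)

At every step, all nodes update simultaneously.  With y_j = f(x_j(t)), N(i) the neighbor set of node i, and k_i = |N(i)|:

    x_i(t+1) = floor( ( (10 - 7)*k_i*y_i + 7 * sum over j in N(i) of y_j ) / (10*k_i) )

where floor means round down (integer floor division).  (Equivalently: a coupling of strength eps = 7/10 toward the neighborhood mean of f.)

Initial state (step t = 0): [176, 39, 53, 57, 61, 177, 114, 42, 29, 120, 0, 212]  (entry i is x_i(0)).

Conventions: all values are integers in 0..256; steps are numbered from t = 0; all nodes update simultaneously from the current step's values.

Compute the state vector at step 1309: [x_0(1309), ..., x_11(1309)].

Simulating step by step:
t=0: [176, 39, 53, 57, 61, 177, 114, 42, 29, 120, 0, 212]
t=1: [120, 101, 107, 109, 111, 119, 134, 103, 97, 137, 84, 103]
t=2: [205, 197, 200, 201, 201, 205, 206, 198, 195, 205, 189, 198]
t=3: [101, 105, 104, 103, 103, 101, 101, 104, 106, 101, 108, 104]
t=4: [191, 192, 192, 191, 191, 191, 191, 192, 193, 191, 194, 192]
t=5: [119, 119, 119, 119, 119, 119, 119, 119, 118, 119, 118, 119]
t=6: [220, 220, 220, 220, 220, 220, 220, 220, 220, 220, 220, 220]
t=7: [67, 67, 67, 67, 67, 67, 67, 67, 67, 67, 67, 67]
t=8: [124, 124, 124, 124, 124, 124, 124, 124, 124, 124, 124, 124]
t=9: [231, 231, 231, 231, 231, 231, 231, 231, 231, 231, 231, 231]
t=10: [46, 46, 46, 46, 46, 46, 46, 46, 46, 46, 46, 46]
t=11: [85, 85, 85, 85, 85, 85, 85, 85, 85, 85, 85, 85]
t=12: [158, 158, 158, 158, 158, 158, 158, 158, 158, 158, 158, 158]
t=13: [182, 182, 182, 182, 182, 182, 182, 182, 182, 182, 182, 182]
t=14: [137, 137, 137, 137, 137, 137, 137, 137, 137, 137, 137, 137]
t=15: [221, 221, 221, 221, 221, 221, 221, 221, 221, 221, 221, 221]
t=16: [65, 65, 65, 65, 65, 65, 65, 65, 65, 65, 65, 65]
t=17: [121, 121, 121, 121, 121, 121, 121, 121, 121, 121, 121, 121]
t=18: [225, 225, 225, 225, 225, 225, 225, 225, 225, 225, 225, 225]
t=19: [57, 57, 57, 57, 57, 57, 57, 57, 57, 57, 57, 57]
t=20: [106, 106, 106, 106, 106, 106, 106, 106, 106, 106, 106, 106]
t=21: [197, 197, 197, 197, 197, 197, 197, 197, 197, 197, 197, 197]
t=22: [109, 109, 109, 109, 109, 109, 109, 109, 109, 109, 109, 109]
t=23: [203, 203, 203, 203, 203, 203, 203, 203, 203, 203, 203, 203]
t=24: [98, 98, 98, 98, 98, 98, 98, 98, 98, 98, 98, 98]
t=25: [182, 182, 182, 182, 182, 182, 182, 182, 182, 182, 182, 182]

Answer: [182, 182, 182, 182, 182, 182, 182, 182, 182, 182, 182, 182]
Key observation: The state at step 13, [182, 182, 182, 182, 182, 182, 182, 182, 182, 182, 182, 182], reappears at step 25: the system is in a cycle of period 12 from step 13 on.  Therefore the state at step 1309 equals the state at step 13 + ((1309 - 13) mod 12) = 13, which is [182, 182, 182, 182, 182, 182, 182, 182, 182, 182, 182, 182].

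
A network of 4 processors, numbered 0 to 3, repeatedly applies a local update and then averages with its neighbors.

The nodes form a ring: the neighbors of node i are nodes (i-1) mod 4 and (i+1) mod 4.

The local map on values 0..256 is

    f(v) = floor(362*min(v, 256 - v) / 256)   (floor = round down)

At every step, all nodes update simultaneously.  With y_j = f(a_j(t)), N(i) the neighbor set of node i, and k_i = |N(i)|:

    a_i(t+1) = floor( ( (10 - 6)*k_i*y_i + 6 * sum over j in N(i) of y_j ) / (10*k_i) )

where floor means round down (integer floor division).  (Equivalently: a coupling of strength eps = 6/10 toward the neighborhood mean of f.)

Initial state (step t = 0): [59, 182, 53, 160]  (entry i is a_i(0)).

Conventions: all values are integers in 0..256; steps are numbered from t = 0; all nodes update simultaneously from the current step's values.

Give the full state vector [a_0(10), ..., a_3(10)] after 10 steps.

Simulating step by step:
t=0: [59, 182, 53, 160]
t=1: [104, 88, 101, 101]
t=2: [138, 136, 136, 143]
t=3: [164, 168, 166, 164]
t=4: [128, 126, 127, 129]
t=5: [179, 179, 178, 179]
t=6: [108, 108, 108, 108]
t=7: [152, 152, 152, 152]
t=8: [147, 147, 147, 147]
t=9: [154, 154, 154, 154]
t=10: [144, 144, 144, 144]

Answer: [144, 144, 144, 144]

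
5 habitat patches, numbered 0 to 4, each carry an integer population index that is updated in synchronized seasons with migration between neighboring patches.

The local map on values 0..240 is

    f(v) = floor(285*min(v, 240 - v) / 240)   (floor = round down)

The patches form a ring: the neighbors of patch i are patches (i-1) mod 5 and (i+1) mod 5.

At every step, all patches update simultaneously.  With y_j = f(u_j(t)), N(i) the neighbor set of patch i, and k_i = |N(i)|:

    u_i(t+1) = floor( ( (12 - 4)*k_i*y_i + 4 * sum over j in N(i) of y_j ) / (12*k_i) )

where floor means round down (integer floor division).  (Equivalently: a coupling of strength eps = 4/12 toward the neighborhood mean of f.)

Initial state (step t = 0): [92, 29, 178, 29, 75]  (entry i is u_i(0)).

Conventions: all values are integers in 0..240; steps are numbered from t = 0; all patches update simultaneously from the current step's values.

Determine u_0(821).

Simulating step by step:
t=0: [92, 29, 178, 29, 75]
t=1: [93, 53, 60, 49, 83]
t=2: [100, 71, 67, 66, 93]
t=3: [111, 88, 79, 83, 106]
t=4: [125, 106, 95, 101, 121]
t=5: [135, 124, 115, 121, 136]
t=6: [126, 134, 137, 137, 126]
t=7: [133, 126, 122, 124, 132]
t=8: [128, 134, 138, 136, 129]
t=9: [131, 125, 122, 124, 130]
t=10: [130, 135, 138, 136, 131]
t=11: [128, 124, 121, 123, 128]
t=12: [133, 137, 139, 137, 133]
t=13: [126, 122, 120, 122, 126]
t=14: [135, 139, 141, 139, 135]
t=15: [123, 119, 117, 119, 123]
t=16: [138, 140, 139, 140, 138]
t=17: [120, 118, 118, 118, 120]
t=18: [141, 140, 140, 140, 141]
t=19: [117, 117, 118, 117, 117]
t=20: [138, 138, 139, 138, 138]
t=21: [121, 120, 119, 120, 121]
t=22: [141, 141, 141, 141, 141]
t=23: [117, 117, 117, 117, 117]
t=24: [138, 138, 138, 138, 138]
t=25: [121, 121, 121, 121, 121]
t=26: [141, 141, 141, 141, 141]

Answer: u_0(821) = 121
Key observation: The state at step 22, [141, 141, 141, 141, 141], reappears at step 26: the system is in a cycle of period 4 from step 22 on.  Therefore the state at step 821 equals the state at step 22 + ((821 - 22) mod 4) = 25, which is [121, 121, 121, 121, 121].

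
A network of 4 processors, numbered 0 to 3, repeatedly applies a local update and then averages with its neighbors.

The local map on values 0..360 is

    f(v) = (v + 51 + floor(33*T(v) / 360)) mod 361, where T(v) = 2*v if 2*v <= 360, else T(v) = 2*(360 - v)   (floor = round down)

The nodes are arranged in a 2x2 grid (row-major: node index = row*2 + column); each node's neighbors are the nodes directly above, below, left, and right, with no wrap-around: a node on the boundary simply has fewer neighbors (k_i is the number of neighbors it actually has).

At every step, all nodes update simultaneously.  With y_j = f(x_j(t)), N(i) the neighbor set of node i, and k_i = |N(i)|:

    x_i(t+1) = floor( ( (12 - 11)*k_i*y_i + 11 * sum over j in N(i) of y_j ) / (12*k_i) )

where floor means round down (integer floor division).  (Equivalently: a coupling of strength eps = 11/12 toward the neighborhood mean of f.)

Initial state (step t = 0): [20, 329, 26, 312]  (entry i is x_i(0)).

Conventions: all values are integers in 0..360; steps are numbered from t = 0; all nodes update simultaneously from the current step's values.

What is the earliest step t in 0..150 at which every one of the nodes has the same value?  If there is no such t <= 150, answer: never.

Simulating step by step:
t=0: [20, 329, 26, 312]  (not all equal)
t=1: [54, 40, 45, 48]  (not all equal)
t=2: [102, 109, 109, 101]  (not all equal)
t=3: [178, 171, 171, 178]  (not all equal)
t=4: [253, 260, 260, 253]  (not all equal)
t=5: [328, 323, 323, 328]  (not all equal)
t=6: [19, 22, 22, 19]  (not all equal)
t=7: [76, 73, 73, 76]  (not all equal)
t=8: [137, 139, 139, 137]  (not all equal)
t=9: [214, 213, 213, 214]  (not all equal)
t=10: [290, 290, 290, 290]  (all equal)

Answer: 10
Key observation: Synchronization is absorbing here: once all nodes are equal they stay equal, and step 10 is the first all-equal step.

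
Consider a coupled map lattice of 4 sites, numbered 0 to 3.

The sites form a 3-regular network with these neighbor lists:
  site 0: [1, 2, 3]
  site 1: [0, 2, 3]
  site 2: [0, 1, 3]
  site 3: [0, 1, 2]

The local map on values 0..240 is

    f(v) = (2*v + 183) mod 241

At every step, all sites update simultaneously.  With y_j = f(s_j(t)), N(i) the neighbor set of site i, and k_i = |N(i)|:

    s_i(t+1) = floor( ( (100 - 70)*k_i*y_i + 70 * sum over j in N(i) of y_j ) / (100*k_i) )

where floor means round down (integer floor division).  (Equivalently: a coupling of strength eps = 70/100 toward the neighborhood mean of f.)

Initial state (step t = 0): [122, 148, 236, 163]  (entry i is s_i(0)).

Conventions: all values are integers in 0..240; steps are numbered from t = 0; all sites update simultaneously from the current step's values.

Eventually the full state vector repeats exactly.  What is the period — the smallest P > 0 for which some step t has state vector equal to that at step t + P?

Simulating step by step:
t=0: [122, 148, 236, 163]
t=1: [158, 161, 157, 147]
t=2: [69, 69, 68, 83]
t=3: [86, 86, 85, 87]
t=4: [114, 114, 113, 114]
t=5: [169, 169, 169, 169]
t=6: [39, 39, 39, 39]
t=7: [20, 20, 20, 20]
t=8: [223, 223, 223, 223]
t=9: [147, 147, 147, 147]
t=10: [236, 236, 236, 236]
t=11: [173, 173, 173, 173]
t=12: [47, 47, 47, 47]
t=13: [36, 36, 36, 36]
t=14: [14, 14, 14, 14]
t=15: [211, 211, 211, 211]
t=16: [123, 123, 123, 123]
t=17: [188, 188, 188, 188]
t=18: [77, 77, 77, 77]
t=19: [96, 96, 96, 96]
t=20: [134, 134, 134, 134]
t=21: [210, 210, 210, 210]
t=22: [121, 121, 121, 121]
t=23: [184, 184, 184, 184]
t=24: [69, 69, 69, 69]
t=25: [80, 80, 80, 80]
t=26: [102, 102, 102, 102]
t=27: [146, 146, 146, 146]
t=28: [234, 234, 234, 234]
t=29: [169, 169, 169, 169]

Answer: 24
Key observation: The state at step 5, [169, 169, 169, 169], reappears at step 29 — and no state repeats earlier — so the cycle the system enters has period 24.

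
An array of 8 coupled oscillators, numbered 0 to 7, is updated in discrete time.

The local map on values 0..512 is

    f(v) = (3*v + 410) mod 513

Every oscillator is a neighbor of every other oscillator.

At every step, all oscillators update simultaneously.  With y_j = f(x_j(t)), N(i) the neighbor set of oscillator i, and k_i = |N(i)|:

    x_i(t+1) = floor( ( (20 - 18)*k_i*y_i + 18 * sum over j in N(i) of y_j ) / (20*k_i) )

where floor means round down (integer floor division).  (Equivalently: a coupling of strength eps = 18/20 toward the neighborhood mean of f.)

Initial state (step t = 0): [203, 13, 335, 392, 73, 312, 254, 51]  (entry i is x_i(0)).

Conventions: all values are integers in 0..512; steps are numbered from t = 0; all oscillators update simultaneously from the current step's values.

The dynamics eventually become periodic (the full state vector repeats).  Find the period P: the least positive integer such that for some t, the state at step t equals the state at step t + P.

Answer: 18
Key observation: The state at step 6, [11, 11, 11, 11, 11, 11, 11, 11], reappears at step 24 — and no state repeats earlier — so the cycle the system enters has period 18.

Derivation:
t=0: [203, 13, 335, 392, 73, 312, 254, 51]
t=1: [245, 247, 248, 258, 256, 250, 255, 258]
t=2: [140, 140, 140, 139, 140, 140, 140, 139]
t=3: [316, 316, 316, 316, 316, 316, 316, 316]
t=4: [332, 332, 332, 332, 332, 332, 332, 332]
t=5: [380, 380, 380, 380, 380, 380, 380, 380]
t=6: [11, 11, 11, 11, 11, 11, 11, 11]
t=7: [443, 443, 443, 443, 443, 443, 443, 443]
t=8: [200, 200, 200, 200, 200, 200, 200, 200]
t=9: [497, 497, 497, 497, 497, 497, 497, 497]
t=10: [362, 362, 362, 362, 362, 362, 362, 362]
t=11: [470, 470, 470, 470, 470, 470, 470, 470]
t=12: [281, 281, 281, 281, 281, 281, 281, 281]
t=13: [227, 227, 227, 227, 227, 227, 227, 227]
t=14: [65, 65, 65, 65, 65, 65, 65, 65]
t=15: [92, 92, 92, 92, 92, 92, 92, 92]
t=16: [173, 173, 173, 173, 173, 173, 173, 173]
t=17: [416, 416, 416, 416, 416, 416, 416, 416]
t=18: [119, 119, 119, 119, 119, 119, 119, 119]
t=19: [254, 254, 254, 254, 254, 254, 254, 254]
t=20: [146, 146, 146, 146, 146, 146, 146, 146]
t=21: [335, 335, 335, 335, 335, 335, 335, 335]
t=22: [389, 389, 389, 389, 389, 389, 389, 389]
t=23: [38, 38, 38, 38, 38, 38, 38, 38]
t=24: [11, 11, 11, 11, 11, 11, 11, 11]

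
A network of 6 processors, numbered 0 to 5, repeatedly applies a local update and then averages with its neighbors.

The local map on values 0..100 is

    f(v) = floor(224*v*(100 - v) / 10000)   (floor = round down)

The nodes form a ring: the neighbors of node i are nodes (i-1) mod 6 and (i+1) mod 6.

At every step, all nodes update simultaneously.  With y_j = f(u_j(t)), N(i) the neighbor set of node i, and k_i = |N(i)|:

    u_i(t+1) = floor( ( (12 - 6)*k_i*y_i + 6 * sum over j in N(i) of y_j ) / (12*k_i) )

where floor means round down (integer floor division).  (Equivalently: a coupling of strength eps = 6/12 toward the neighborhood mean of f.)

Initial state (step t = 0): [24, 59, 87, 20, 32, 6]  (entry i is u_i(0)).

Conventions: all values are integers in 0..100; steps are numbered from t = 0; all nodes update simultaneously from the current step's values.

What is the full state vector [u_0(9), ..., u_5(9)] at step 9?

Simulating step by step:
t=0: [24, 59, 87, 20, 32, 6]
t=1: [36, 43, 34, 35, 35, 28]
t=2: [50, 52, 51, 50, 48, 47]
t=3: [55, 55, 55, 55, 55, 55]
t=4: [55, 55, 55, 55, 55, 55]
t=5: [55, 55, 55, 55, 55, 55]
t=6: [55, 55, 55, 55, 55, 55]
t=7: [55, 55, 55, 55, 55, 55]
t=8: [55, 55, 55, 55, 55, 55]
t=9: [55, 55, 55, 55, 55, 55]

Answer: [55, 55, 55, 55, 55, 55]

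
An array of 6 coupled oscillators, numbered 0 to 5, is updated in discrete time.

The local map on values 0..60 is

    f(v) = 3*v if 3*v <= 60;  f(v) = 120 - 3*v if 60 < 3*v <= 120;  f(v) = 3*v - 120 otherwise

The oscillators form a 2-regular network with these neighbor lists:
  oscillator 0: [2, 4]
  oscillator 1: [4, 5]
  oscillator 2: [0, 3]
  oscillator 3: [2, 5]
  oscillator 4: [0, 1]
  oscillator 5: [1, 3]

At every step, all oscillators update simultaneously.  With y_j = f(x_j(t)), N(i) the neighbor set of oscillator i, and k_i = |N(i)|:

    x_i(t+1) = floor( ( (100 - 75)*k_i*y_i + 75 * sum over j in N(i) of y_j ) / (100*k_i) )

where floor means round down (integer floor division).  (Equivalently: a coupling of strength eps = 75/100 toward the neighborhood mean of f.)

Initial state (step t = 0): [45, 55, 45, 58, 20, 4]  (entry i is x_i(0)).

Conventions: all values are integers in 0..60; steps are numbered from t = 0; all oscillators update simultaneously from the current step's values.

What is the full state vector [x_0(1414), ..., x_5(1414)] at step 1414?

Simulating step by step:
t=0: [45, 55, 45, 58, 20, 4]
t=1: [31, 38, 29, 23, 37, 40]
t=2: [22, 4, 37, 25, 14, 21]
t=3: [32, 40, 39, 36, 35, 35]
t=4: [12, 11, 14, 9, 12, 8]
t=5: [38, 30, 34, 31, 34, 28]
t=6: [15, 27, 16, 27, 18, 30]
t=7: [49, 41, 43, 39, 45, 36]
t=8: [15, 10, 13, 8, 15, 5]
t=9: [42, 30, 35, 26, 39, 24]
t=10: [8, 26, 21, 34, 14, 39]
t=11: [43, 27, 30, 27, 35, 23]
t=12: [19, 34, 25, 40, 21, 42]
t=13: [52, 28, 32, 19, 42, 8]
t=14: [20, 20, 40, 32, 28, 40]
t=15: [28, 28, 31, 6, 54, 31]
t=16: [34, 34, 27, 24, 37, 27]
t=17: [22, 22, 34, 41, 15, 34]
t=18: [37, 37, 25, 14, 51, 25]
t=19: [31, 31, 30, 44, 15, 30]
t=20: [34, 34, 22, 25, 31, 22]
t=21: [34, 34, 37, 51, 20, 37]
t=22: [30, 30, 21, 15, 28, 21]
t=23: [42, 42, 42, 54, 31, 42]
t=24: [13, 13, 19, 15, 11, 19]
t=25: [43, 43, 45, 54, 37, 45]
t=26: [11, 11, 22, 21, 9, 22]
t=27: [38, 38, 47, 54, 31, 47]
t=28: [19, 19, 23, 26, 11, 23]
t=29: [45, 45, 49, 48, 51, 49]
t=30: [26, 26, 21, 26, 19, 21]
t=31: [53, 53, 45, 53, 45, 45]
t=32: [21, 21, 33, 21, 33, 33]
t=33: [30, 30, 48, 30, 48, 48]
t=34: [25, 25, 28, 25, 28, 28]
t=35: [38, 38, 42, 38, 42, 42]
t=36: [6, 6, 6, 6, 6, 6]
t=37: [18, 18, 18, 18, 18, 18]
t=38: [54, 54, 54, 54, 54, 54]
t=39: [42, 42, 42, 42, 42, 42]
t=40: [6, 6, 6, 6, 6, 6]

Answer: [54, 54, 54, 54, 54, 54]
Key observation: The state at step 36, [6, 6, 6, 6, 6, 6], reappears at step 40: the system is in a cycle of period 4 from step 36 on.  Therefore the state at step 1414 equals the state at step 36 + ((1414 - 36) mod 4) = 38, which is [54, 54, 54, 54, 54, 54].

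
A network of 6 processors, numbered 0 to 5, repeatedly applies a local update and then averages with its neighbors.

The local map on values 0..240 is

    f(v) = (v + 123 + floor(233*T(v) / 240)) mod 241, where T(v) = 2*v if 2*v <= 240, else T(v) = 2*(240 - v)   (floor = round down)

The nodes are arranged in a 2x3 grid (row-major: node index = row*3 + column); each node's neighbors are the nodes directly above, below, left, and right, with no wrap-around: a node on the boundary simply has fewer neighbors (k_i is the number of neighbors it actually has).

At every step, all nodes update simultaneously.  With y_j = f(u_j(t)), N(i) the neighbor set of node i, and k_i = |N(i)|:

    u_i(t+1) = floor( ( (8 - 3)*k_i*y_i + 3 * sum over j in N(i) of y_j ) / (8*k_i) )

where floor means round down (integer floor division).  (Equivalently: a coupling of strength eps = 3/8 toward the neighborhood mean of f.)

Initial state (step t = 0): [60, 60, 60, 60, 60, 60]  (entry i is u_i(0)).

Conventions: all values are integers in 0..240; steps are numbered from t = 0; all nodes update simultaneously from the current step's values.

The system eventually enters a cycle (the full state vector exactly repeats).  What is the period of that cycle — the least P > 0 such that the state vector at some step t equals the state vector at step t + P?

Simulating step by step:
t=0: [60, 60, 60, 60, 60, 60]
t=1: [58, 58, 58, 58, 58, 58]
t=2: [52, 52, 52, 52, 52, 52]
t=3: [34, 34, 34, 34, 34, 34]
t=4: [223, 223, 223, 223, 223, 223]
t=5: [138, 138, 138, 138, 138, 138]
t=6: [218, 218, 218, 218, 218, 218]
t=7: [142, 142, 142, 142, 142, 142]
t=8: [214, 214, 214, 214, 214, 214]
t=9: [146, 146, 146, 146, 146, 146]
t=10: [210, 210, 210, 210, 210, 210]
t=11: [150, 150, 150, 150, 150, 150]
t=12: [206, 206, 206, 206, 206, 206]
t=13: [154, 154, 154, 154, 154, 154]
t=14: [202, 202, 202, 202, 202, 202]
t=15: [157, 157, 157, 157, 157, 157]
t=16: [200, 200, 200, 200, 200, 200]
t=17: [159, 159, 159, 159, 159, 159]
t=18: [198, 198, 198, 198, 198, 198]
t=19: [161, 161, 161, 161, 161, 161]
t=20: [196, 196, 196, 196, 196, 196]
t=21: [163, 163, 163, 163, 163, 163]
t=22: [194, 194, 194, 194, 194, 194]
t=23: [165, 165, 165, 165, 165, 165]
t=24: [192, 192, 192, 192, 192, 192]
t=25: [167, 167, 167, 167, 167, 167]
t=26: [190, 190, 190, 190, 190, 190]
t=27: [169, 169, 169, 169, 169, 169]
t=28: [188, 188, 188, 188, 188, 188]
t=29: [170, 170, 170, 170, 170, 170]
t=30: [187, 187, 187, 187, 187, 187]
t=31: [171, 171, 171, 171, 171, 171]
t=32: [186, 186, 186, 186, 186, 186]
t=33: [172, 172, 172, 172, 172, 172]
t=34: [186, 186, 186, 186, 186, 186]

Answer: 2
Key observation: The state at step 32, [186, 186, 186, 186, 186, 186], reappears at step 34 — and no state repeats earlier — so the cycle the system enters has period 2.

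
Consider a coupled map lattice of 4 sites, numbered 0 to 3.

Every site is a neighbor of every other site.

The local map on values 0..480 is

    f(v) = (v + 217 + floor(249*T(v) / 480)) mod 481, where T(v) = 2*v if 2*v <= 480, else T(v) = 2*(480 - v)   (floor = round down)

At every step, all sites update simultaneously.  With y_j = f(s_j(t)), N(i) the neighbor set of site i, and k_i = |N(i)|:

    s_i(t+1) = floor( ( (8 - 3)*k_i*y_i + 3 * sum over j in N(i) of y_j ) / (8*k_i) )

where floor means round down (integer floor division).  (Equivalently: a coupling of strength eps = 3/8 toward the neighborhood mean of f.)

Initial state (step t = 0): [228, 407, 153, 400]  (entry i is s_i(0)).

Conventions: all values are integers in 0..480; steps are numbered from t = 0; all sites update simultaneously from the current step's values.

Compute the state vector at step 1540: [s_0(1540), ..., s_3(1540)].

Answer: [424, 424, 424, 424]
Key observation: The state at step 17, [218, 218, 218, 218], reappears at step 21: the system is in a cycle of period 4 from step 17 on.  Therefore the state at step 1540 equals the state at step 17 + ((1540 - 17) mod 4) = 20, which is [424, 424, 424, 424].

Derivation:
t=0: [228, 407, 153, 400]
t=1: [185, 194, 109, 195]
t=2: [157, 167, 321, 168]
t=3: [81, 91, 164, 92]
t=4: [348, 358, 192, 359]
t=5: [208, 208, 161, 208]
t=6: [147, 147, 99, 147]
t=7: [82, 82, 274, 82]
t=8: [363, 363, 283, 363]
t=9: [220, 220, 221, 220]
t=10: [184, 184, 185, 184]
t=11: [110, 110, 111, 110]
t=12: [441, 441, 442, 441]
t=13: [217, 217, 217, 217]
t=14: [178, 178, 178, 178]
t=15: [98, 98, 98, 98]
t=16: [416, 416, 416, 416]
t=17: [218, 218, 218, 218]
t=18: [180, 180, 180, 180]
t=19: [102, 102, 102, 102]
t=20: [424, 424, 424, 424]
t=21: [218, 218, 218, 218]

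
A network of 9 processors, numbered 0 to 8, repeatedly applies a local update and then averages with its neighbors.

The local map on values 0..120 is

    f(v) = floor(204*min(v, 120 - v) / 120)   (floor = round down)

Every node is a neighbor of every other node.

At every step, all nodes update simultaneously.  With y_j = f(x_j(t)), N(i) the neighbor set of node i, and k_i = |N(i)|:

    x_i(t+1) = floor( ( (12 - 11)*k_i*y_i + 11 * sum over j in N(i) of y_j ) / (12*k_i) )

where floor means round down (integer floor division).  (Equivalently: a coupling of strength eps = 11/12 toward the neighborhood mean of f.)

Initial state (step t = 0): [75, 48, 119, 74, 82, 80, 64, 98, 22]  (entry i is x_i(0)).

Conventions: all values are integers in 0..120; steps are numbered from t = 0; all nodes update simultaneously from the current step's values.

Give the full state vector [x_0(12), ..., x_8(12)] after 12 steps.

Simulating step by step:
t=0: [75, 48, 119, 74, 82, 80, 64, 98, 22]
t=1: [59, 59, 61, 59, 59, 59, 58, 60, 60]
t=2: [100, 100, 100, 100, 100, 100, 100, 100, 100]
t=3: [34, 34, 34, 34, 34, 34, 34, 34, 34]
t=4: [57, 57, 57, 57, 57, 57, 57, 57, 57]
t=5: [96, 96, 96, 96, 96, 96, 96, 96, 96]
t=6: [40, 40, 40, 40, 40, 40, 40, 40, 40]
t=7: [68, 68, 68, 68, 68, 68, 68, 68, 68]
t=8: [88, 88, 88, 88, 88, 88, 88, 88, 88]
t=9: [54, 54, 54, 54, 54, 54, 54, 54, 54]
t=10: [91, 91, 91, 91, 91, 91, 91, 91, 91]
t=11: [49, 49, 49, 49, 49, 49, 49, 49, 49]
t=12: [83, 83, 83, 83, 83, 83, 83, 83, 83]

Answer: [83, 83, 83, 83, 83, 83, 83, 83, 83]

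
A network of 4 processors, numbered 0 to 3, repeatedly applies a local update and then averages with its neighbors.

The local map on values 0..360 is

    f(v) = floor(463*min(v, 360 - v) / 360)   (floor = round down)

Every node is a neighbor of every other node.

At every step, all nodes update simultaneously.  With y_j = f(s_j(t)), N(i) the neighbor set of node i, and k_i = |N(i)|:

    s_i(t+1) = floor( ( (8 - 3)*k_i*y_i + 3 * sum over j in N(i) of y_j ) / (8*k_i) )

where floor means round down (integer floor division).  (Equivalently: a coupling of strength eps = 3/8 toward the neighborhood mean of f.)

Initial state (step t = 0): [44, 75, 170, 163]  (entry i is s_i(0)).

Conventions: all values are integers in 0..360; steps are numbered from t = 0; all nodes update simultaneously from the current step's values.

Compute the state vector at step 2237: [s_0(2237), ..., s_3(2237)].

Simulating step by step:
t=0: [44, 75, 170, 163]
t=1: [100, 120, 181, 176]
t=2: [156, 169, 207, 205]
t=3: [201, 210, 199, 201]
t=4: [202, 196, 204, 202]
t=5: [203, 207, 202, 203]
t=6: [200, 198, 201, 200]
t=7: [205, 206, 204, 205]
t=8: [199, 198, 199, 199]
t=9: [207, 207, 207, 207]
t=10: [196, 196, 196, 196]
t=11: [210, 210, 210, 210]
t=12: [192, 192, 192, 192]
t=13: [216, 216, 216, 216]
t=14: [185, 185, 185, 185]
t=15: [225, 225, 225, 225]
t=16: [173, 173, 173, 173]
t=17: [222, 222, 222, 222]
t=18: [177, 177, 177, 177]
t=19: [227, 227, 227, 227]
t=20: [171, 171, 171, 171]
t=21: [219, 219, 219, 219]
t=22: [181, 181, 181, 181]
t=23: [230, 230, 230, 230]
t=24: [167, 167, 167, 167]
t=25: [214, 214, 214, 214]
t=26: [187, 187, 187, 187]
t=27: [222, 222, 222, 222]

Answer: [222, 222, 222, 222]
Key observation: The state at step 17, [222, 222, 222, 222], reappears at step 27: the system is in a cycle of period 10 from step 17 on.  Therefore the state at step 2237 equals the state at step 17 + ((2237 - 17) mod 10) = 17, which is [222, 222, 222, 222].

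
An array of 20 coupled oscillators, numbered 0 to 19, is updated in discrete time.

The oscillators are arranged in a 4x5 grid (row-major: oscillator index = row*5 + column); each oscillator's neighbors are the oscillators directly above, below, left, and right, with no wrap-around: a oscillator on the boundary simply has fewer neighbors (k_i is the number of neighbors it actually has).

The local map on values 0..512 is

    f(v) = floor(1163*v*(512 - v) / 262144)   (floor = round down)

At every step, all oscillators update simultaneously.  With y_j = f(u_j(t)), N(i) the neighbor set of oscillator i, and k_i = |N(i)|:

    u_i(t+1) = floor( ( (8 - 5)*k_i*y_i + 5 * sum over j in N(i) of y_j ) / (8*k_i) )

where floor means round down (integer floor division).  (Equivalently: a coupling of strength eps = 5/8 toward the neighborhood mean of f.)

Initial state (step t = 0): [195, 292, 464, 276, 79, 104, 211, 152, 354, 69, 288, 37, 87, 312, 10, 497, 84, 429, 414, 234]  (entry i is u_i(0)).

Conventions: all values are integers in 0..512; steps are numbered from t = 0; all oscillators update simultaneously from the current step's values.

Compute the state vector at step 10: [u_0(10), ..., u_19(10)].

Simulating step by step:
t=0: [195, 292, 464, 276, 79, 104, 211, 152, 354, 69, 288, 37, 87, 312, 10, 497, 84, 429, 414, 234]
t=1: [250, 242, 206, 211, 188, 245, 229, 214, 240, 138, 169, 167, 179, 199, 153, 151, 115, 163, 217, 170]
t=2: [289, 286, 282, 279, 260, 282, 282, 280, 275, 252, 260, 253, 265, 272, 249, 233, 231, 250, 270, 261]
t=3: [285, 286, 287, 288, 289, 287, 287, 288, 288, 289, 288, 289, 289, 289, 289, 288, 288, 289, 289, 289]
t=4: [286, 286, 286, 285, 285, 286, 285, 285, 285, 285, 285, 285, 285, 285, 285, 286, 285, 285, 285, 285]
t=5: [286, 286, 286, 286, 287, 286, 286, 286, 287, 287, 286, 287, 287, 287, 287, 286, 286, 287, 287, 287]
t=6: [286, 286, 286, 286, 286, 286, 286, 286, 286, 286, 286, 286, 286, 286, 286, 286, 286, 286, 286, 286]
t=7: [286, 286, 286, 286, 286, 286, 286, 286, 286, 286, 286, 286, 286, 286, 286, 286, 286, 286, 286, 286]
t=8: [286, 286, 286, 286, 286, 286, 286, 286, 286, 286, 286, 286, 286, 286, 286, 286, 286, 286, 286, 286]
t=9: [286, 286, 286, 286, 286, 286, 286, 286, 286, 286, 286, 286, 286, 286, 286, 286, 286, 286, 286, 286]
t=10: [286, 286, 286, 286, 286, 286, 286, 286, 286, 286, 286, 286, 286, 286, 286, 286, 286, 286, 286, 286]

Answer: [286, 286, 286, 286, 286, 286, 286, 286, 286, 286, 286, 286, 286, 286, 286, 286, 286, 286, 286, 286]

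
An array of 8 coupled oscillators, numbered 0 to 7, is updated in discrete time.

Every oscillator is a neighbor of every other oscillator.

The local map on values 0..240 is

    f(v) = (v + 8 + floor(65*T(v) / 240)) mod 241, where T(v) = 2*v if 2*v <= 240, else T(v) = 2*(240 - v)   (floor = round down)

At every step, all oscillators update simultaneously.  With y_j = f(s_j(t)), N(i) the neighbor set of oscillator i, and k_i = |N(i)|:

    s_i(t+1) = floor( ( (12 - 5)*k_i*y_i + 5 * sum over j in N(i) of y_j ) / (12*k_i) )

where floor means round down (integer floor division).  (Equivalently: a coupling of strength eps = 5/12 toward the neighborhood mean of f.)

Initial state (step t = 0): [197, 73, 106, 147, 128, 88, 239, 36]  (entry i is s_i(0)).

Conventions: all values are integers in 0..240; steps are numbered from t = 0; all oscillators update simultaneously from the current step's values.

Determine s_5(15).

Simulating step by step:
t=0: [197, 73, 106, 147, 128, 88, 239, 36]
t=1: [186, 130, 156, 174, 170, 142, 70, 100]
t=2: [208, 194, 201, 205, 204, 198, 151, 176]
t=3: [229, 225, 227, 228, 228, 226, 215, 221]
t=4: [29, 28, 29, 29, 29, 28, 152, 153]
t=5: [70, 69, 70, 70, 70, 69, 151, 152]
t=6: [125, 125, 125, 125, 125, 125, 174, 174]
t=7: [197, 197, 197, 197, 197, 197, 209, 209]
t=8: [228, 228, 228, 228, 228, 228, 231, 231]
t=9: [1, 1, 1, 1, 1, 1, 1, 1]
t=10: [9, 9, 9, 9, 9, 9, 9, 9]
t=11: [21, 21, 21, 21, 21, 21, 21, 21]
t=12: [40, 40, 40, 40, 40, 40, 40, 40]
t=13: [69, 69, 69, 69, 69, 69, 69, 69]
t=14: [114, 114, 114, 114, 114, 114, 114, 114]
t=15: [183, 183, 183, 183, 183, 183, 183, 183]

Answer: s_5(15) = 183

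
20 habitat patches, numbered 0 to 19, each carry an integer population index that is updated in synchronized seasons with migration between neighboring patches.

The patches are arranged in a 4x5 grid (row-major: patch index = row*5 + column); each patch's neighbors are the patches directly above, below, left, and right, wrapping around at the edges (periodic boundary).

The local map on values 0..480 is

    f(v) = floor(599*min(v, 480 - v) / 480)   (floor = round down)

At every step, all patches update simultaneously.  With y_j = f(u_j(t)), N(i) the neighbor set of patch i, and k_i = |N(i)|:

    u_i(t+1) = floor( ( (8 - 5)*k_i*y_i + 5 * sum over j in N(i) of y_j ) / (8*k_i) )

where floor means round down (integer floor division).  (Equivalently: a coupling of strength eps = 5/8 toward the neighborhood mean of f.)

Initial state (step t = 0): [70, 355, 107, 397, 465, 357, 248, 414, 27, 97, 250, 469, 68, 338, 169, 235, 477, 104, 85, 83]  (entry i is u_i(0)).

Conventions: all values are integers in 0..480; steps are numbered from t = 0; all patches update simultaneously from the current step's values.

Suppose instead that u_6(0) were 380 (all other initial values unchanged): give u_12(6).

Simulating step by step:
t=0: [70, 355, 107, 397, 465, 357, 380, 414, 27, 97, 250, 469, 68, 338, 169, 235, 477, 104, 85, 83]
t=1: [129, 112, 123, 83, 71, 154, 109, 89, 87, 110, 212, 82, 94, 134, 186, 184, 93, 99, 119, 136]
t=2: [161, 140, 131, 116, 121, 180, 136, 121, 121, 148, 216, 137, 122, 157, 202, 196, 136, 129, 143, 172]
t=3: [198, 174, 159, 154, 172, 212, 175, 155, 161, 190, 239, 182, 162, 187, 229, 224, 180, 163, 178, 209]
t=4: [244, 219, 200, 202, 226, 255, 222, 200, 208, 239, 276, 232, 209, 229, 267, 265, 228, 208, 222, 253]
t=5: [282, 274, 254, 261, 281, 280, 274, 256, 266, 281, 267, 276, 266, 272, 274, 274, 276, 264, 272, 276]
t=6: [250, 258, 274, 267, 252, 252, 258, 272, 265, 252, 258, 258, 265, 261, 256, 255, 257, 266, 261, 254]

Answer: u_12(6) = 265
Key observation: This trace re-runs the system from the modified initial state.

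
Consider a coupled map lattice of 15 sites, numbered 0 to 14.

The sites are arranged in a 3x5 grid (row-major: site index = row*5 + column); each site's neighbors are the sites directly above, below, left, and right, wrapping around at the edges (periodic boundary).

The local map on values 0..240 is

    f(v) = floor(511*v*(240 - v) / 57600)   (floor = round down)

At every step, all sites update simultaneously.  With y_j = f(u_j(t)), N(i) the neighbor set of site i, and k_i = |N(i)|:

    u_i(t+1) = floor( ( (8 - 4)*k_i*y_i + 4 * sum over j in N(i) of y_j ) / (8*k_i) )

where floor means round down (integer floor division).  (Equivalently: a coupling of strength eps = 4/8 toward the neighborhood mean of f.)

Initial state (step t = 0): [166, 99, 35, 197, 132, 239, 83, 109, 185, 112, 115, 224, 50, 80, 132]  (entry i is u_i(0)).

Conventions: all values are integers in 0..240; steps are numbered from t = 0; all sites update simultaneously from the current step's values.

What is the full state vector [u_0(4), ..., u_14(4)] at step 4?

Simulating step by step:
t=0: [166, 99, 35, 197, 132, 239, 83, 109, 185, 112, 115, 224, 50, 80, 132]
t=1: [101, 101, 82, 86, 117, 60, 92, 107, 100, 106, 96, 71, 83, 103, 124]
t=2: [120, 120, 117, 119, 125, 109, 116, 122, 123, 122, 117, 113, 116, 122, 126]
t=3: [126, 127, 127, 127, 127, 126, 126, 127, 127, 126, 126, 127, 127, 127, 127]
t=4: [127, 127, 127, 127, 127, 127, 127, 127, 127, 127, 127, 127, 127, 127, 127]

Answer: [127, 127, 127, 127, 127, 127, 127, 127, 127, 127, 127, 127, 127, 127, 127]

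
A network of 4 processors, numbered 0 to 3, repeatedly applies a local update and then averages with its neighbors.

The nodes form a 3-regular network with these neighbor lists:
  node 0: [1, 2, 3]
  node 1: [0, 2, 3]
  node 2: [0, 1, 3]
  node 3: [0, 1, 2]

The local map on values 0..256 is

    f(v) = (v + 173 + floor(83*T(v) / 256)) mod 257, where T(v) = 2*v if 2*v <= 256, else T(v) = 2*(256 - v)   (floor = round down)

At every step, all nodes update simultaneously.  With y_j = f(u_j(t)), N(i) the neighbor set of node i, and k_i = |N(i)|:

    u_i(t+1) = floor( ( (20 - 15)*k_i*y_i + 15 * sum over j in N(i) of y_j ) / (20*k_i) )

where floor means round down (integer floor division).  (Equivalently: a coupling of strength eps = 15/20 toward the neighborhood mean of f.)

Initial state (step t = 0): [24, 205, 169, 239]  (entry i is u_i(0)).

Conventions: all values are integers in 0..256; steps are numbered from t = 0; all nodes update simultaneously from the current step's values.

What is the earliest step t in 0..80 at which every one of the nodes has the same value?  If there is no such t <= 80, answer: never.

Simulating step by step:
t=0: [24, 205, 169, 239]  (not all equal)
t=1: [168, 168, 168, 168]  (all equal)

Answer: 1
Key observation: Synchronization is absorbing here: once all nodes are equal they stay equal, and step 1 is the first all-equal step.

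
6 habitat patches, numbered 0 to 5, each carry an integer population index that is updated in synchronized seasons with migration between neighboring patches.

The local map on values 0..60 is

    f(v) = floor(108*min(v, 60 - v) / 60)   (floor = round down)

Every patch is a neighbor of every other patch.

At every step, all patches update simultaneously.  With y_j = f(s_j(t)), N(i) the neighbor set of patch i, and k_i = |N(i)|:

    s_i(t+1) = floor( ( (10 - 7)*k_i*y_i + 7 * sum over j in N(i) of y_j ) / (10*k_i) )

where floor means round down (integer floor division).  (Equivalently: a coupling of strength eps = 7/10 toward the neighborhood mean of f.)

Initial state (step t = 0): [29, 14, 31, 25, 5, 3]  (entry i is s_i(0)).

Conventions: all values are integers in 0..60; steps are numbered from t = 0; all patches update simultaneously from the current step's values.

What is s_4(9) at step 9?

Answer: s_4(9) = 18

Derivation:
t=0: [29, 14, 31, 25, 5, 3]
t=1: [34, 30, 34, 33, 27, 27]
t=2: [47, 49, 47, 48, 48, 48]
t=3: [21, 20, 21, 21, 21, 21]
t=4: [36, 36, 36, 36, 36, 36]
t=5: [43, 43, 43, 43, 43, 43]
t=6: [30, 30, 30, 30, 30, 30]
t=7: [54, 54, 54, 54, 54, 54]
t=8: [10, 10, 10, 10, 10, 10]
t=9: [18, 18, 18, 18, 18, 18]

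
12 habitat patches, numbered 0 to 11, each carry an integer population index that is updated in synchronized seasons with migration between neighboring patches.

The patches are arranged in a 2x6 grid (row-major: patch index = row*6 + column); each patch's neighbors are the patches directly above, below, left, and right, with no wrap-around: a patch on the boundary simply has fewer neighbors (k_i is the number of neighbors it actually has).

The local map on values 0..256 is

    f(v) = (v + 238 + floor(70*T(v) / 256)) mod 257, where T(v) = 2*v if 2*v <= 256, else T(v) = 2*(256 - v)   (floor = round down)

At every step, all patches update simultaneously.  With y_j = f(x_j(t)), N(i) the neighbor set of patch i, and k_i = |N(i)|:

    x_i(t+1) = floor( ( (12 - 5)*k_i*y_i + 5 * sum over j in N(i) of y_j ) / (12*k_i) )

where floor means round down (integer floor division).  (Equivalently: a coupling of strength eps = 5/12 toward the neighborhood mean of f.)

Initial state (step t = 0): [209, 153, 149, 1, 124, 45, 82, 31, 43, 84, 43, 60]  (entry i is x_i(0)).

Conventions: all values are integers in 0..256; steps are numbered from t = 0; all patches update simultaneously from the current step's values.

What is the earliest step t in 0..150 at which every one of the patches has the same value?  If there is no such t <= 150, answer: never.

Answer: 8
Key observation: Synchronization is absorbing here: once all patches are equal they stay equal, and step 8 is the first all-equal step.

Derivation:
t=0: [209, 153, 149, 1, 124, 45, 82, 31, 43, 84, 43, 60]  (not all equal)
t=1: [187, 170, 175, 204, 147, 80, 113, 64, 72, 110, 76, 62]  (not all equal)
t=2: [193, 182, 186, 198, 166, 115, 149, 108, 113, 144, 114, 86]  (not all equal)
t=3: [202, 196, 198, 204, 187, 156, 183, 162, 165, 181, 160, 132]  (not all equal)
t=4: [209, 207, 208, 210, 202, 191, 203, 197, 198, 201, 194, 185]  (not all equal)
t=5: [214, 213, 214, 214, 211, 207, 212, 210, 210, 211, 208, 205]  (not all equal)
t=6: [217, 216, 216, 216, 215, 214, 216, 216, 216, 216, 215, 213]  (not all equal)
t=7: [218, 218, 218, 218, 217, 217, 218, 218, 218, 218, 217, 217]  (not all equal)
t=8: [219, 219, 219, 219, 219, 219, 219, 219, 219, 219, 219, 219]  (all equal)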